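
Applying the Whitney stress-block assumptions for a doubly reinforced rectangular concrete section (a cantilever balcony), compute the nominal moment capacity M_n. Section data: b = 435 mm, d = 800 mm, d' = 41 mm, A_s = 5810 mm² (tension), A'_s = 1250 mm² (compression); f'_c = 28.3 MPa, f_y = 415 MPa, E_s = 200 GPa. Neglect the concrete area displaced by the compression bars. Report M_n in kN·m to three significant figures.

Assume both tension and compression steel yield.
Net tension couple steel: A_s − A'_s = 4560 mm².
a = (A_s − A'_s) f_y / (0.85 f'_c b) = 1892400/(0.85 × 28.3 × 435) = 180.85 mm.
c = a/β₁ = 180.85/0.848 = 213.27 mm; ε'_s = 0.003(c − d')/c = 0.0024 ≥ f_y/E_s = 0.0021, so compression steel does yield.
M_n = (A_s − A'_s) f_y (d − a/2) + A'_s f_y (d − d') = [1892400 × (800 − 90.425) + 518750 × (800 − 41)] × 10⁻⁶ = 1342.80 + 393.73 = 1736.53 kN·m.

M_n ≈ 1740 kN·m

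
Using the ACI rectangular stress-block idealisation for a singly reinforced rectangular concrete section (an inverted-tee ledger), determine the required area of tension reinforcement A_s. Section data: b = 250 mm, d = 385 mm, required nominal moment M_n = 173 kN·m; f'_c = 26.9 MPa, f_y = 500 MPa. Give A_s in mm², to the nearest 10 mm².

A_s ≈ 1020 mm²

With M_n = 0.85 f'_c a b (d − a/2), solve the quadratic for a:
a = d − √(d² − 2M_n/(0.85 f'_c b)) = 385 − √(385² − 2 × 173×10⁶/(0.85 × 26.9 × 250)) = 88.87 mm.
A_s = 0.85 f'_c a b / f_y = 0.85 × 26.9 × 88.87 × 250 / 500 = 1016.0 mm².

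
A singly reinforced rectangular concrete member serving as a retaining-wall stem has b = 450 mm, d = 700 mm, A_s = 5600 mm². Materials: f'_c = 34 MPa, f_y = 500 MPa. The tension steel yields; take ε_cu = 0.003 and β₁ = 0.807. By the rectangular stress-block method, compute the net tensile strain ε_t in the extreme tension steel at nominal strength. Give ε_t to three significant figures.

ε_t ≈ 0.00487

a = A_s f_y/(0.85 f'_c b) = 215.30 mm.
β₁ = 0.807, so c = a/β₁ = 215.30/0.807 = 266.79 mm.
From the linear strain diagram with ε_cu = 0.003: ε_t = 0.003 (d − c)/c = 0.003 × (700 − 266.79)/266.79 = 0.00487.
ε_t is between 0.004 and 0.005 — transition zone.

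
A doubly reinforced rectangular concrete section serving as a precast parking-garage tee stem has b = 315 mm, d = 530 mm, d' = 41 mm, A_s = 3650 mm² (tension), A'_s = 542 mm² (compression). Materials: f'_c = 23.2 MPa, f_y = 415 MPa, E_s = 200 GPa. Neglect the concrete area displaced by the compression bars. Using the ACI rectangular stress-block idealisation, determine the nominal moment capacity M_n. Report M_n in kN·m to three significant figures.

M_n ≈ 660 kN·m

Assume both tension and compression steel yield.
Net tension couple steel: A_s − A'_s = 3108 mm².
a = (A_s − A'_s) f_y / (0.85 f'_c b) = 1289820/(0.85 × 23.2 × 315) = 207.64 mm.
c = a/β₁ = 207.64/0.85 = 244.28 mm; ε'_s = 0.003(c − d')/c = 0.0025 ≥ f_y/E_s = 0.0021, so compression steel does yield.
M_n = (A_s − A'_s) f_y (d − a/2) + A'_s f_y (d − d') = [1289820 × (530 − 103.82) + 224930 × (530 − 41)] × 10⁻⁶ = 549.70 + 109.99 = 659.69 kN·m.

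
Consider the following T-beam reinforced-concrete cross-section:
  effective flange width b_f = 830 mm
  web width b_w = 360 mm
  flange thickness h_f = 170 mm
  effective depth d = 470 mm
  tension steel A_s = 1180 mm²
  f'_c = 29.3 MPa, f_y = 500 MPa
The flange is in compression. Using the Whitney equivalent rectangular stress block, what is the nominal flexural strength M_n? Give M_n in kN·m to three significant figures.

Tension: T = A_s f_y = 1180 × 500 = 590000 N.
Try a within the flange: a = T/(0.85 f'_c b_f) = 590000/(0.85 × 29.3 × 830) = 28.54 mm.
Since a = 28.54 ≤ h_f = 170 mm, the stress block lies entirely in the flange; analyse as a rectangular beam of width b_f.
M_n = T(d − a/2) = 590000 × (470 − 14.27) = 268.88 × 10⁶ N·mm.
M_n = 268.88 kN·m.

M_n ≈ 269 kN·m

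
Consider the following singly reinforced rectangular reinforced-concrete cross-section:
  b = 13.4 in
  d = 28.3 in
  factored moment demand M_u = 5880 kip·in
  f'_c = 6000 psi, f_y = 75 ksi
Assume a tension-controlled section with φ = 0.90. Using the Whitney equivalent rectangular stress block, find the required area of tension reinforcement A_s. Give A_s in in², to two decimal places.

M_n = M_u/φ = 5880/0.90 = 6533.33 kip·in.
From M_n = 0.85 f'_c a b (d − a/2):
a = d − √(d² − 2M_n/(0.85 f'_c b)) = 28.3 − √(28.3² − 2 × 6533.33/(0.85 × 6 × 13.4)) = 3.608 in.
A_s = 0.85 f'_c a b / f_y = 0.85 × 6 × 3.608 × 13.4 / 75 = 3.288 in².

A_s ≈ 3.29 in²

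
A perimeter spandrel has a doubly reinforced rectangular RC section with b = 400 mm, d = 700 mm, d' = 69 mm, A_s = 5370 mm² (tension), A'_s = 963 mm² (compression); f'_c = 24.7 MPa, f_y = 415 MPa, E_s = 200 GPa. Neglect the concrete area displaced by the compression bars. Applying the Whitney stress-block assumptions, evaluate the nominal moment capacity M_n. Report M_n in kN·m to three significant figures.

M_n ≈ 1330 kN·m

Assume both tension and compression steel yield.
Net tension couple steel: A_s − A'_s = 4407 mm².
a = (A_s − A'_s) f_y / (0.85 f'_c b) = 1828905/(0.85 × 24.7 × 400) = 217.78 mm.
c = a/β₁ = 217.78/0.85 = 256.21 mm; ε'_s = 0.003(c − d')/c = 0.0022 ≥ f_y/E_s = 0.0021, so compression steel does yield.
M_n = (A_s − A'_s) f_y (d − a/2) + A'_s f_y (d − d') = [1828905 × (700 − 108.89) + 399645 × (700 − 69)] × 10⁻⁶ = 1081.08 + 252.18 = 1333.26 kN·m.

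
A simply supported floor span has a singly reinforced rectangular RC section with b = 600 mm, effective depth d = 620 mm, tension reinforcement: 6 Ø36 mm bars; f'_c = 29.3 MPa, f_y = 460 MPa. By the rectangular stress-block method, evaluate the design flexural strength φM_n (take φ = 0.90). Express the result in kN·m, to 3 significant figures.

φM_n ≈ 1330 kN·m

A_s = 6 × 1018 = 6108 mm².
T = A_s f_y = 6108 × 460 = 2809680 N = 2809.68 kN.
From C = T: a = T/(0.85 f'_c b) = 2809680/(0.85 × 29.3 × 600) = 188.03 mm.
M_n = T(d − a/2) = 2809.68 kN × (620 − 94.015) mm = 1477.85 kN·m.
φM_n = 0.90 × 1477.85 = 1330.07 kN·m.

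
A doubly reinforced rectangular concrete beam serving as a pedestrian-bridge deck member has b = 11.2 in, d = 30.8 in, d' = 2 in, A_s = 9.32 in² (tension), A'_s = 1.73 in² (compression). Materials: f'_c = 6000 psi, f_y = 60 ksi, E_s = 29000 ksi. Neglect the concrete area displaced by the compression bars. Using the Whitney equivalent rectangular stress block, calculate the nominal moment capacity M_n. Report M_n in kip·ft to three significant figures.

M_n ≈ 1270 kip·ft

Assume both steels yield.
a = (A_s − A'_s) f_y/(0.85 f'_c b) = (9.32 − 1.73) × 60/(0.85 × 6 × 11.2) = 7.973 in.
c = a/β₁ = 7.973/0.75 = 10.631 in; ε'_s = 0.003(c − d')/c = 0.0024 ≥ ε_y = 0.0021, so the compression steel yields.
M_n = (A_s − A'_s) f_y (d − a/2) + A'_s f_y (d − d') = 455.4 × (30.8 − 3.9865) + 103.8 × (30.8 − 2) = 12210.9 + 2989.4 = 15200.3 kip·in = 15200.3/12 = 1266.69 kip·ft.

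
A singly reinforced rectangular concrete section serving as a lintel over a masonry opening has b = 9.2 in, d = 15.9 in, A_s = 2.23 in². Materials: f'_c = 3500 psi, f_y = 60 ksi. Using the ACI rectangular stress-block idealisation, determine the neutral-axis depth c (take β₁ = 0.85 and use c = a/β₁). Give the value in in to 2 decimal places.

T = A_s f_y = 2.23 × 60 = 133.8 kips.
a = T/(0.85 f'_c b) = 133.8/(0.85 × 3.5 × 9.2) = 4.8886 in.
With β₁ = 0.85, c = a/β₁ = 4.8886/0.85 = 5.75 in.

c ≈ 5.75 in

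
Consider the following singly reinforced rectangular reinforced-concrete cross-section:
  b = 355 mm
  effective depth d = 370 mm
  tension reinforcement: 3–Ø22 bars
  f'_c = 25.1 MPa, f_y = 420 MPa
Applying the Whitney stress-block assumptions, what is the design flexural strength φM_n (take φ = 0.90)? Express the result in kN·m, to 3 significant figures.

φM_n ≈ 146 kN·m

A_s = 3 × 380 = 1140 mm².
T = A_s f_y = 1140 × 420 = 478800 N = 478.8 kN.
From C = T: a = T/(0.85 f'_c b) = 478800/(0.85 × 25.1 × 355) = 63.22 mm.
M_n = T(d − a/2) = 478.8 kN × (370 − 31.61) mm = 162.02 kN·m.
φM_n = 0.90 × 162.02 = 145.82 kN·m.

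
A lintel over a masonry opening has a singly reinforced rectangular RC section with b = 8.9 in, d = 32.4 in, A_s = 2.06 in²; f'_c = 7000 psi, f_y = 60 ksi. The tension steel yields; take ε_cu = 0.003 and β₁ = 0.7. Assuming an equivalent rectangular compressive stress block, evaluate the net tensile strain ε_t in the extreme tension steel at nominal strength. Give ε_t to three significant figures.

a = A_s f_y/(0.85 f'_c b) = 2.334 in.
β₁ = 0.7, so c = a/β₁ = 2.334/0.7 = 3.334 in.
From the linear strain diagram with ε_cu = 0.003: ε_t = 0.003 (d − c)/c = 0.003 × (32.4 − 3.334)/3.334 = 0.0262.
Since ε_t ≥ 0.005, the section is tension-controlled.

ε_t ≈ 0.0262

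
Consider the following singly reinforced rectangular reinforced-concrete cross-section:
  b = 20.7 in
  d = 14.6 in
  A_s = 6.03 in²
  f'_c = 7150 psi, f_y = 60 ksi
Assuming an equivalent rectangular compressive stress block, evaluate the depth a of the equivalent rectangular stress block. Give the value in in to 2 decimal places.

T = A_s f_y = 6.03 × 60 = 361.8 kips.
a = T/(0.85 f'_c b) = 361.8/(0.85 × 7.15 × 20.7) = 2.88 in.

a ≈ 2.88 in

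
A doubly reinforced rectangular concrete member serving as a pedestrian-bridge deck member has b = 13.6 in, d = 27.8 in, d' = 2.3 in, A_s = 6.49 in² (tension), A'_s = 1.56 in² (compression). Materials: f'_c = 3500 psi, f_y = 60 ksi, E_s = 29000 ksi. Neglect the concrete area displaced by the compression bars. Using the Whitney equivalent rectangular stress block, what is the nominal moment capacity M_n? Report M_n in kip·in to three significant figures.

M_n ≈ 9530 kip·in

Assume both steels yield.
a = (A_s − A'_s) f_y/(0.85 f'_c b) = (6.49 − 1.56) × 60/(0.85 × 3.5 × 13.6) = 7.311 in.
c = a/β₁ = 7.311/0.85 = 8.601 in; ε'_s = 0.003(c − d')/c = 0.0022 ≥ ε_y = 0.0021, so the compression steel yields.
M_n = (A_s − A'_s) f_y (d − a/2) + A'_s f_y (d − d') = 295.8 × (27.8 − 3.6555) + 93.6 × (27.8 − 2.3) = 7141.9 + 2386.8 = 9528.7 kip·in.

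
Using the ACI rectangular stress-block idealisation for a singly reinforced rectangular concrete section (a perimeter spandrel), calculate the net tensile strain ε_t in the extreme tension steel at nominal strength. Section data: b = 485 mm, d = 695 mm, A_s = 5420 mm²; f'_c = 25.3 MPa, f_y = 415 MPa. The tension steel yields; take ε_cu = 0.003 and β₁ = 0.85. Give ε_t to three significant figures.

a = A_s f_y/(0.85 f'_c b) = 215.66 mm.
β₁ = 0.85, so c = a/β₁ = 215.66/0.85 = 253.72 mm.
From the linear strain diagram with ε_cu = 0.003: ε_t = 0.003 (d − c)/c = 0.003 × (695 − 253.72)/253.72 = 0.00522.
Since ε_t ≥ 0.005, the section is tension-controlled.

ε_t ≈ 0.00522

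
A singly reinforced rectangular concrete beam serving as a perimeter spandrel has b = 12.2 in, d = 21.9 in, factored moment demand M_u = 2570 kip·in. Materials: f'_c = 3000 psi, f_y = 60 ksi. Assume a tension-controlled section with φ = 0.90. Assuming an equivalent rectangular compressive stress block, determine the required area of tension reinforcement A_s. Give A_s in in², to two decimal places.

A_s ≈ 2.43 in²

M_n = M_u/φ = 2570/0.90 = 2855.56 kip·in.
From M_n = 0.85 f'_c a b (d − a/2):
a = d − √(d² − 2M_n/(0.85 f'_c b)) = 21.9 − √(21.9² − 2 × 2855.56/(0.85 × 3 × 12.2)) = 4.694 in.
A_s = 0.85 f'_c a b / f_y = 0.85 × 3 × 4.694 × 12.2 / 60 = 2.434 in².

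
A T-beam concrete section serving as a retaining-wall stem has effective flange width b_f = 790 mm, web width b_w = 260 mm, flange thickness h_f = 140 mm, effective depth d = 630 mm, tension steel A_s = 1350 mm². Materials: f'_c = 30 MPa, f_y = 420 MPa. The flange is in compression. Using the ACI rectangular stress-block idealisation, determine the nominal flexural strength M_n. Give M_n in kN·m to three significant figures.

M_n ≈ 349 kN·m

Tension: T = A_s f_y = 1350 × 420 = 567000 N.
Try a within the flange: a = T/(0.85 f'_c b_f) = 567000/(0.85 × 30 × 790) = 28.15 mm.
Since a = 28.15 ≤ h_f = 140 mm, the stress block lies entirely in the flange; analyse as a rectangular beam of width b_f.
M_n = T(d − a/2) = 567000 × (630 − 14.075) = 349.23 × 10⁶ N·mm.
M_n = 349.23 kN·m.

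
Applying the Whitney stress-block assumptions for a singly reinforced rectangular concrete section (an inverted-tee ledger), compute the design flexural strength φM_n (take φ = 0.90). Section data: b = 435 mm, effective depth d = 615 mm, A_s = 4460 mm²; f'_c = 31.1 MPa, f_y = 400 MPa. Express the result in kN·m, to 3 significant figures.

T = A_s f_y = 4460 × 400 = 1784000 N = 1784 kN.
From C = T: a = T/(0.85 f'_c b) = 1784000/(0.85 × 31.1 × 435) = 155.14 mm.
M_n = T(d − a/2) = 1784 kN × (615 − 77.57) mm = 958.78 kN·m.
φM_n = 0.90 × 958.78 = 862.90 kN·m.

φM_n ≈ 863 kN·m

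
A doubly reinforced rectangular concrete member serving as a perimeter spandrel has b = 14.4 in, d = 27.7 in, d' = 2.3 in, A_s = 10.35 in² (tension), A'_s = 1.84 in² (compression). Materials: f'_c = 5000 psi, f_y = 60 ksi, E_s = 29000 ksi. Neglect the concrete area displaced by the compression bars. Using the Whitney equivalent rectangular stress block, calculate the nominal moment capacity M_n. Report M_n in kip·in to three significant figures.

M_n ≈ 14800 kip·in

Assume both steels yield.
a = (A_s − A'_s) f_y/(0.85 f'_c b) = (10.35 − 1.84) × 60/(0.85 × 5 × 14.4) = 8.343 in.
c = a/β₁ = 8.343/0.8 = 10.429 in; ε'_s = 0.003(c − d')/c = 0.0023 ≥ ε_y = 0.0021, so the compression steel yields.
M_n = (A_s − A'_s) f_y (d − a/2) + A'_s f_y (d − d') = 510.6 × (27.7 − 4.1715) + 110.4 × (27.7 − 2.3) = 12013.7 + 2804.2 = 14817.9 kip·in.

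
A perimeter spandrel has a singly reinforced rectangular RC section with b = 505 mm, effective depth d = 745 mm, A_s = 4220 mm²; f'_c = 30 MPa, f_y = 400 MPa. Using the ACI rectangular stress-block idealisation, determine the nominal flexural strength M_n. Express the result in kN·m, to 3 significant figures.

M_n ≈ 1150 kN·m

T = A_s f_y = 4220 × 400 = 1688000 N = 1688 kN.
From C = T: a = T/(0.85 f'_c b) = 1688000/(0.85 × 30 × 505) = 131.08 mm.
M_n = T(d − a/2) = 1688 kN × (745 − 65.54) mm = 1146.93 kN·m.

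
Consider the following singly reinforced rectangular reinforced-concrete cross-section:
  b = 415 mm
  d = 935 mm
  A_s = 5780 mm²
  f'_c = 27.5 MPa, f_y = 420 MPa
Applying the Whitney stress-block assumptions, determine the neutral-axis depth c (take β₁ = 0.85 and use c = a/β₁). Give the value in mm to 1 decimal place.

c ≈ 294.4 mm

T = A_s f_y = 5780 × 420 = 2427600 N = 2427.6 kN.
Setting C = 0.85 f'_c a b equal to T: a = 2427600/(0.85 × 27.5 × 415) = 250.252 mm.
With β₁ = 0.85, c = a/β₁ = 250.252/0.85 = 294.4 mm.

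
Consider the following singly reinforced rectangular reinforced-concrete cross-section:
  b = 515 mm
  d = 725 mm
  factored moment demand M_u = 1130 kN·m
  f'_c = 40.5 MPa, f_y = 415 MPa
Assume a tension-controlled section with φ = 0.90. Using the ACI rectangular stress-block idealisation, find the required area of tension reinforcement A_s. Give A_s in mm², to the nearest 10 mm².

M_n = M_u/φ = 1130/0.90 = 1255.56 kN·m.
With M_n = 0.85 f'_c a b (d − a/2), solve the quadratic for a:
a = d − √(d² − 2M_n/(0.85 f'_c b)) = 725 − √(725² − 2 × 1255.56×10⁶/(0.85 × 40.5 × 515)) = 105.33 mm.
A_s = 0.85 f'_c a b / f_y = 0.85 × 40.5 × 105.33 × 515 / 415 = 4499.7 mm².

A_s ≈ 4500 mm²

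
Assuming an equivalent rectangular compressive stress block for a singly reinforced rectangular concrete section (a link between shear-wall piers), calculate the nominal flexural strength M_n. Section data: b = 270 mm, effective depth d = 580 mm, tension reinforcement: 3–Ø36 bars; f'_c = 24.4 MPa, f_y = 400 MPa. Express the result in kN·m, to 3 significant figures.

A_s = 3 × 1018 = 3054 mm².
T = A_s f_y = 3054 × 400 = 1221600 N = 1221.6 kN.
From C = T: a = T/(0.85 f'_c b) = 1221600/(0.85 × 24.4 × 270) = 218.15 mm.
M_n = T(d − a/2) = 1221.6 kN × (580 − 109.075) mm = 575.28 kN·m.

M_n ≈ 575 kN·m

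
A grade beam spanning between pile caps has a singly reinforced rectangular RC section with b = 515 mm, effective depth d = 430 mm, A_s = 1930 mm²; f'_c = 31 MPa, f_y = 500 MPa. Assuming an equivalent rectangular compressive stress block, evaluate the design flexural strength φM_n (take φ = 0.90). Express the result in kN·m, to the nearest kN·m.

φM_n ≈ 343 kN·m

T = A_s f_y = 1930 × 500 = 965000 N = 965 kN.
From C = T: a = T/(0.85 f'_c b) = 965000/(0.85 × 31 × 515) = 71.11 mm.
M_n = T(d − a/2) = 965 kN × (430 − 35.555) mm = 380.64 kN·m.
φM_n = 0.90 × 380.64 = 342.58 kN·m.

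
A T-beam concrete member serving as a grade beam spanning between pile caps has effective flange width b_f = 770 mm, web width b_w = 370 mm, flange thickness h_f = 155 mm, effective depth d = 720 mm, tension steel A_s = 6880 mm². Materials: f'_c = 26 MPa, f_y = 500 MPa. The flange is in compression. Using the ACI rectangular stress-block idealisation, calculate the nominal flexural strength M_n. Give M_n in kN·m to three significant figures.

Tension: T = A_s f_y = 6880 × 500 = 3440000 N.
Try a within the flange: a = T/(0.85 f'_c b_f) = 3440000/(0.85 × 26 × 770) = 202.15 mm.
a = 202.15 > h_f = 155 mm: the block extends into the web. Split into flange-overhang and web parts.
C_f = 0.85 f'_c (b_f − b_w) h_f = 0.85 × 26 × (770 − 370) × 155 = 1370200 N.
Remaining web compression depth: a_w = (T − C_f)/(0.85 f'_c b_w) = (3440000 − 1370200)/(0.85 × 26 × 370) = 253.12 mm.
M_n = C_f(d − h_f/2) + (T − C_f)(d − a_w/2) = 1370200 × (720 − 77.5) + 2069800 × (720 − 126.56) = 880.35 + 1228.30 = 2108.65 × 10⁶ N·mm.
M_n = 2108.65 kN·m.

M_n ≈ 2110 kN·m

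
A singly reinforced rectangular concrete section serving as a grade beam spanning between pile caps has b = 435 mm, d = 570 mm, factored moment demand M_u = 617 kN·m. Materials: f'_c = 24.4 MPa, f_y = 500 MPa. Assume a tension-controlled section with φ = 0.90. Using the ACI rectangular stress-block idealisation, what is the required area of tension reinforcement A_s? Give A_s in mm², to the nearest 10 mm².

M_n = M_u/φ = 617/0.90 = 685.556 kN·m.
With M_n = 0.85 f'_c a b (d − a/2), solve the quadratic for a:
a = d − √(d² − 2M_n/(0.85 f'_c b)) = 570 − √(570² − 2 × 685.556×10⁶/(0.85 × 24.4 × 435)) = 154.16 mm.
A_s = 0.85 f'_c a b / f_y = 0.85 × 24.4 × 154.16 × 435 / 500 = 2781.6 mm².

A_s ≈ 2780 mm²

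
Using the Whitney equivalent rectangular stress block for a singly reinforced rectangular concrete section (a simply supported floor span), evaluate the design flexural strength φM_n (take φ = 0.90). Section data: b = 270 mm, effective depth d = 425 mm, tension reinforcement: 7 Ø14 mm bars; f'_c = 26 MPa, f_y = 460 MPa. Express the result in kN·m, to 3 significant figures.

A_s = 7 × 154 = 1078 mm².
T = A_s f_y = 1078 × 460 = 495880 N = 495.88 kN.
From C = T: a = T/(0.85 f'_c b) = 495880/(0.85 × 26 × 270) = 83.10 mm.
M_n = T(d − a/2) = 495.88 kN × (425 − 41.55) mm = 190.15 kN·m.
φM_n = 0.90 × 190.15 = 171.14 kN·m.

φM_n ≈ 171 kN·m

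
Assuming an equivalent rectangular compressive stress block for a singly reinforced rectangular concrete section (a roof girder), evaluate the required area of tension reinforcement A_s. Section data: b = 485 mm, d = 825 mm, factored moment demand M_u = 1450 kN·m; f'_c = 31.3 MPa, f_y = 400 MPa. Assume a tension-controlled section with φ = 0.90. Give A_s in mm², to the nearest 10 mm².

A_s ≈ 5440 mm²

M_n = M_u/φ = 1450/0.90 = 1611.11 kN·m.
With M_n = 0.85 f'_c a b (d − a/2), solve the quadratic for a:
a = d − √(d² − 2M_n/(0.85 f'_c b)) = 825 − √(825² − 2 × 1611.11×10⁶/(0.85 × 31.3 × 485)) = 168.57 mm.
A_s = 0.85 f'_c a b / f_y = 0.85 × 31.3 × 168.57 × 485 / 400 = 5437.8 mm².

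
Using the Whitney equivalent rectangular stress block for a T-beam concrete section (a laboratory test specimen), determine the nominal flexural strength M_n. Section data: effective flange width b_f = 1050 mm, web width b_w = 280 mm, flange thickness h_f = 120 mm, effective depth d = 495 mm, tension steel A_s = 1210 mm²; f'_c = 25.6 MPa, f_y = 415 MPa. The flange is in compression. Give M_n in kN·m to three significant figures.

Tension: T = A_s f_y = 1210 × 415 = 502150 N.
Try a within the flange: a = T/(0.85 f'_c b_f) = 502150/(0.85 × 25.6 × 1050) = 21.98 mm.
Since a = 21.98 ≤ h_f = 120 mm, the stress block lies entirely in the flange; analyse as a rectangular beam of width b_f.
M_n = T(d − a/2) = 502150 × (495 − 10.99) = 243.05 × 10⁶ N·mm.
M_n = 243.05 kN·m.

M_n ≈ 243 kN·m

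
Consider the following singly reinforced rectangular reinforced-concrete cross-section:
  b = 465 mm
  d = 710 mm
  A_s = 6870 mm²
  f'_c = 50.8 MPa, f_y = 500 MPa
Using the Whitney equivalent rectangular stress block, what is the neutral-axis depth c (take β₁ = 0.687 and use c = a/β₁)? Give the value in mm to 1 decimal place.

c ≈ 249.0 mm

T = A_s f_y = 6870 × 500 = 3435000 N = 3435 kN.
Setting C = 0.85 f'_c a b equal to T: a = 3435000/(0.85 × 50.8 × 465) = 171.077 mm.
With β₁ = 0.687, c = a/β₁ = 171.077/0.687 = 249.0 mm.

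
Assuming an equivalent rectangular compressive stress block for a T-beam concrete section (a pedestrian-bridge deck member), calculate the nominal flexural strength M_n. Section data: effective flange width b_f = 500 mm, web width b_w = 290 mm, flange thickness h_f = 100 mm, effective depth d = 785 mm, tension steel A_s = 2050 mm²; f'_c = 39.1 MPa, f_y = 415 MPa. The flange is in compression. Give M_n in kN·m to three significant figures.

M_n ≈ 646 kN·m

Tension: T = A_s f_y = 2050 × 415 = 850750 N.
Try a within the flange: a = T/(0.85 f'_c b_f) = 850750/(0.85 × 39.1 × 500) = 51.20 mm.
Since a = 51.20 ≤ h_f = 100 mm, the stress block lies entirely in the flange; analyse as a rectangular beam of width b_f.
M_n = T(d − a/2) = 850750 × (785 − 25.6) = 646.06 × 10⁶ N·mm.
M_n = 646.06 kN·m.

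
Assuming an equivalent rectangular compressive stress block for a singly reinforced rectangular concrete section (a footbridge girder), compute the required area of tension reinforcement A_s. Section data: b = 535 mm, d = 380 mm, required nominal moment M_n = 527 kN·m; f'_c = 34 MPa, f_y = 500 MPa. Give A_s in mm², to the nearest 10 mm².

A_s ≈ 3210 mm²

With M_n = 0.85 f'_c a b (d − a/2), solve the quadratic for a:
a = d − √(d² − 2M_n/(0.85 f'_c b)) = 380 − √(380² − 2 × 527×10⁶/(0.85 × 34 × 535)) = 103.90 mm.
A_s = 0.85 f'_c a b / f_y = 0.85 × 34 × 103.90 × 535 / 500 = 3212.9 mm².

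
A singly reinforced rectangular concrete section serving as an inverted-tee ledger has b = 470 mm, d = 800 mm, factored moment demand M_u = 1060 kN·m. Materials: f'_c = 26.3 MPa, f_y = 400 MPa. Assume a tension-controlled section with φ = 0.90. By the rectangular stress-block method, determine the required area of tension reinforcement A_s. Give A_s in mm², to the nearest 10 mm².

A_s ≈ 4080 mm²

M_n = M_u/φ = 1060/0.90 = 1177.78 kN·m.
With M_n = 0.85 f'_c a b (d − a/2), solve the quadratic for a:
a = d − √(d² − 2M_n/(0.85 f'_c b)) = 800 − √(800² − 2 × 1177.78×10⁶/(0.85 × 26.3 × 470)) = 155.17 mm.
A_s = 0.85 f'_c a b / f_y = 0.85 × 26.3 × 155.17 × 470 / 400 = 4075.9 mm².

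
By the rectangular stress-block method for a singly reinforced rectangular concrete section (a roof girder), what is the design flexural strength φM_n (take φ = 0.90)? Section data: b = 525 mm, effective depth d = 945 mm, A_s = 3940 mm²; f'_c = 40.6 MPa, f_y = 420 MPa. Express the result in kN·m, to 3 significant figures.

T = A_s f_y = 3940 × 420 = 1654800 N = 1654.8 kN.
From C = T: a = T/(0.85 f'_c b) = 1654800/(0.85 × 40.6 × 525) = 91.34 mm.
M_n = T(d − a/2) = 1654.8 kN × (945 − 45.67) mm = 1488.21 kN·m.
φM_n = 0.90 × 1488.21 = 1339.39 kN·m.

φM_n ≈ 1340 kN·m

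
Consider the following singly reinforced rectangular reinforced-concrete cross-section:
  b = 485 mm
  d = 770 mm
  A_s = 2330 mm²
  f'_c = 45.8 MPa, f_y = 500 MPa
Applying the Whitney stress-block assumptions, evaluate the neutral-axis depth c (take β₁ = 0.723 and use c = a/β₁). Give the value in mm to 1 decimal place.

T = A_s f_y = 2330 × 500 = 1165000 N = 1165 kN.
Setting C = 0.85 f'_c a b equal to T: a = 1165000/(0.85 × 45.8 × 485) = 61.702 mm.
With β₁ = 0.723, c = a/β₁ = 61.702/0.723 = 85.3 mm.

c ≈ 85.3 mm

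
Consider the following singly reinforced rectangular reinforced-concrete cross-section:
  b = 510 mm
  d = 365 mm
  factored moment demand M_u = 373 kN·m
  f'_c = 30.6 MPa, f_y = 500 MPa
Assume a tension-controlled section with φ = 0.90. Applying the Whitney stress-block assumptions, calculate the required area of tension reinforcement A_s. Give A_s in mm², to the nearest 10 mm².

M_n = M_u/φ = 373/0.90 = 414.444 kN·m.
With M_n = 0.85 f'_c a b (d − a/2), solve the quadratic for a:
a = d − √(d² − 2M_n/(0.85 f'_c b)) = 365 − √(365² − 2 × 414.444×10⁶/(0.85 × 30.6 × 510)) = 99.03 mm.
A_s = 0.85 f'_c a b / f_y = 0.85 × 30.6 × 99.03 × 510 / 500 = 2627.3 mm².

A_s ≈ 2630 mm²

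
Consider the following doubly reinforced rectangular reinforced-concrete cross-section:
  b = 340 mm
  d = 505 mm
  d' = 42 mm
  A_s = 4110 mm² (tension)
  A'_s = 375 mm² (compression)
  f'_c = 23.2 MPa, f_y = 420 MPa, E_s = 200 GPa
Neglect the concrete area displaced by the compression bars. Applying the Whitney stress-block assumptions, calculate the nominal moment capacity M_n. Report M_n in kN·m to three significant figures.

Assume both tension and compression steel yield.
Net tension couple steel: A_s − A'_s = 3735 mm².
a = (A_s − A'_s) f_y / (0.85 f'_c b) = 1568700/(0.85 × 23.2 × 340) = 233.97 mm.
c = a/β₁ = 233.97/0.85 = 275.26 mm; ε'_s = 0.003(c − d')/c = 0.0025 ≥ f_y/E_s = 0.0021, so compression steel does yield.
M_n = (A_s − A'_s) f_y (d − a/2) + A'_s f_y (d − d') = [1568700 × (505 − 116.985) + 157500 × (505 − 42)] × 10⁻⁶ = 608.68 + 72.92 = 681.60 kN·m.

M_n ≈ 682 kN·m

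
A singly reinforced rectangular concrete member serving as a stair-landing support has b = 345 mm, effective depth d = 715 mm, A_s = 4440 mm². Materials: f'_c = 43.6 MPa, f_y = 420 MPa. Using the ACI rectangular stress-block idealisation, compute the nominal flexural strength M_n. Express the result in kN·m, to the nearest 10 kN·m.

M_n ≈ 1200 kN·m

T = A_s f_y = 4440 × 420 = 1864800 N = 1864.8 kN.
From C = T: a = T/(0.85 f'_c b) = 1864800/(0.85 × 43.6 × 345) = 145.85 mm.
M_n = T(d − a/2) = 1864.8 kN × (715 − 72.925) mm = 1197.34 kN·m.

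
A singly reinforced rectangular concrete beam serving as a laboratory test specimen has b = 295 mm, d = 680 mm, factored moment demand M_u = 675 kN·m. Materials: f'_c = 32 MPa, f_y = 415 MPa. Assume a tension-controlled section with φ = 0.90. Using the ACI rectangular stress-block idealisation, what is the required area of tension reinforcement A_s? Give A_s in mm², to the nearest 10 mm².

M_n = M_u/φ = 675/0.90 = 750 kN·m.
With M_n = 0.85 f'_c a b (d − a/2), solve the quadratic for a:
a = d − √(d² − 2M_n/(0.85 f'_c b)) = 680 − √(680² − 2 × 750×10⁶/(0.85 × 32 × 295)) = 155.16 mm.
A_s = 0.85 f'_c a b / f_y = 0.85 × 32 × 155.16 × 295 / 415 = 3000.0 mm².

A_s ≈ 3000 mm²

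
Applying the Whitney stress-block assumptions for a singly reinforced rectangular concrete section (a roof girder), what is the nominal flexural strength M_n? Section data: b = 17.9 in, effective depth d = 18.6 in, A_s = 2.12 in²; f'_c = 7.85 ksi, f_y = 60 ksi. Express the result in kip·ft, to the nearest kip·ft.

T = A_s f_y = 2.12 × 60 = 127.2 kips.
a = T/(0.85 f'_c b) = 127.2/(0.85 × 7.85 × 17.9) = 1.065 in.
M_n = T(d − a/2) = 127.2 × (18.6 − 0.5325) = 2298.2 kip·in = 2298.2/12 = 191.52 kip·ft.

M_n ≈ 192 kip·ft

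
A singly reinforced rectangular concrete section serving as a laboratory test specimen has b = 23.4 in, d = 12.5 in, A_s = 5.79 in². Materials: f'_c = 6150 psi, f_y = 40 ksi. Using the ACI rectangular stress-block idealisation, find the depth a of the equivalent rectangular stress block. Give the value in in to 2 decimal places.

T = A_s f_y = 5.79 × 40 = 231.6 kips.
a = T/(0.85 f'_c b) = 231.6/(0.85 × 6.15 × 23.4) = 1.89 in.

a ≈ 1.89 in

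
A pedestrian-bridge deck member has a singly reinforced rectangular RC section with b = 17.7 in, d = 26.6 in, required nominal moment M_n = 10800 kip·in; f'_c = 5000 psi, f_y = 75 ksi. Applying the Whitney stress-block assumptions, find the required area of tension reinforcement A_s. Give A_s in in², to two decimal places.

From M_n = 0.85 f'_c a b (d − a/2):
a = d − √(d² − 2M_n/(0.85 f'_c b)) = 26.6 − √(26.6² − 2 × 10800/(0.85 × 5 × 17.7)) = 6.096 in.
A_s = 0.85 f'_c a b / f_y = 0.85 × 5 × 6.096 × 17.7 / 75 = 6.114 in².

A_s ≈ 6.11 in²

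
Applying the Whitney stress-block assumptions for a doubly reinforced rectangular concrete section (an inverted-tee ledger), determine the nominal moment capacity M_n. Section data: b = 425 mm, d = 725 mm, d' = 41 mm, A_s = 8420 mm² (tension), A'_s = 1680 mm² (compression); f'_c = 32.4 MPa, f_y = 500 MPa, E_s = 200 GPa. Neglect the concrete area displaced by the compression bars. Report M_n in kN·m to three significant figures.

Assume both tension and compression steel yield.
Net tension couple steel: A_s − A'_s = 6740 mm².
a = (A_s − A'_s) f_y / (0.85 f'_c b) = 3370000/(0.85 × 32.4 × 425) = 287.92 mm.
c = a/β₁ = 287.92/0.819 = 351.55 mm; ε'_s = 0.003(c − d')/c = 0.0027 ≥ f_y/E_s = 0.0025, so compression steel does yield.
M_n = (A_s − A'_s) f_y (d − a/2) + A'_s f_y (d − d') = [3370000 × (725 − 143.96) + 840000 × (725 − 41)] × 10⁻⁶ = 1958.10 + 574.56 = 2532.66 kN·m.

M_n ≈ 2530 kN·m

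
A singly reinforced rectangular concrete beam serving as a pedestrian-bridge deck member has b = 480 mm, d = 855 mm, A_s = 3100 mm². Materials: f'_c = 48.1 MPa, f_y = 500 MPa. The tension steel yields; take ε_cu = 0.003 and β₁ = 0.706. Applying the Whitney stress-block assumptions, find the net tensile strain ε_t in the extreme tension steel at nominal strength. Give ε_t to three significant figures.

a = A_s f_y/(0.85 f'_c b) = 78.98 mm.
β₁ = 0.706, so c = a/β₁ = 78.98/0.706 = 111.87 mm.
From the linear strain diagram with ε_cu = 0.003: ε_t = 0.003 (d − c)/c = 0.003 × (855 − 111.87)/111.87 = 0.0199.
Since ε_t ≥ 0.005, the section is tension-controlled.

ε_t ≈ 0.0199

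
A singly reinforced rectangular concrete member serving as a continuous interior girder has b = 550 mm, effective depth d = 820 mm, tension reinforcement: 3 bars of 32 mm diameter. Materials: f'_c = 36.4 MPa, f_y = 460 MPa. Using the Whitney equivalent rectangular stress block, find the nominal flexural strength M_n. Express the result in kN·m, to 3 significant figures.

M_n ≈ 874 kN·m

A_s = 3 × 804 = 2412 mm².
T = A_s f_y = 2412 × 460 = 1109520 N = 1109.52 kN.
From C = T: a = T/(0.85 f'_c b) = 1109520/(0.85 × 36.4 × 550) = 65.20 mm.
M_n = T(d − a/2) = 1109.52 kN × (820 − 32.6) mm = 873.64 kN·m.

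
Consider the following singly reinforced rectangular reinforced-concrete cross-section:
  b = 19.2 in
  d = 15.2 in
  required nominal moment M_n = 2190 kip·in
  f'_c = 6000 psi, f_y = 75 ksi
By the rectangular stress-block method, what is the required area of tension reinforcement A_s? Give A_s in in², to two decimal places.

A_s ≈ 2.02 in²

From M_n = 0.85 f'_c a b (d − a/2):
a = d − √(d² − 2M_n/(0.85 f'_c b)) = 15.2 − √(15.2² − 2 × 2190/(0.85 × 6 × 19.2)) = 1.550 in.
A_s = 0.85 f'_c a b / f_y = 0.85 × 6 × 1.550 × 19.2 / 75 = 2.024 in².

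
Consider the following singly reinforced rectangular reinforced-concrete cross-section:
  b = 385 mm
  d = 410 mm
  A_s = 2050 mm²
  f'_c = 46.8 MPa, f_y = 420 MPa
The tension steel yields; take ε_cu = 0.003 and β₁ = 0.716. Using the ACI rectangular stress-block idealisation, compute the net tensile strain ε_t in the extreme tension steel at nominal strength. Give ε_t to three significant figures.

a = A_s f_y/(0.85 f'_c b) = 56.22 mm.
β₁ = 0.716, so c = a/β₁ = 56.22/0.716 = 78.52 mm.
From the linear strain diagram with ε_cu = 0.003: ε_t = 0.003 (d − c)/c = 0.003 × (410 − 78.52)/78.52 = 0.0127.
Since ε_t ≥ 0.005, the section is tension-controlled.

ε_t ≈ 0.0127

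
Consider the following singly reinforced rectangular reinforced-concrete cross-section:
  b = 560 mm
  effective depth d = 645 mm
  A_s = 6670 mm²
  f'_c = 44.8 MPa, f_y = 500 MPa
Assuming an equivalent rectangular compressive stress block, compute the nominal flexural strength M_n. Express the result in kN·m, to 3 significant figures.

T = A_s f_y = 6670 × 500 = 3335000 N = 3335 kN.
From C = T: a = T/(0.85 f'_c b) = 3335000/(0.85 × 44.8 × 560) = 156.39 mm.
M_n = T(d − a/2) = 3335 kN × (645 − 78.195) mm = 1890.29 kN·m.

M_n ≈ 1890 kN·m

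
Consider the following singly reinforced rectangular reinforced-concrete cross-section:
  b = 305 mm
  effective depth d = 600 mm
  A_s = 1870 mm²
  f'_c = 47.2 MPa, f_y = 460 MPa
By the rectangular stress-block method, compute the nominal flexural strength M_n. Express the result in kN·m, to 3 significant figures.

M_n ≈ 486 kN·m

T = A_s f_y = 1870 × 460 = 860200 N = 860.2 kN.
From C = T: a = T/(0.85 f'_c b) = 860200/(0.85 × 47.2 × 305) = 70.30 mm.
M_n = T(d − a/2) = 860.2 kN × (600 − 35.15) mm = 485.88 kN·m.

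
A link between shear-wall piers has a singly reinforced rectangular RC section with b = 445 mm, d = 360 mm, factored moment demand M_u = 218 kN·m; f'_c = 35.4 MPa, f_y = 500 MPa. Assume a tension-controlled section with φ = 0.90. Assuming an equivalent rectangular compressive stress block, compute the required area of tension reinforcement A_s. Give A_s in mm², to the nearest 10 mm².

A_s ≈ 1460 mm²

M_n = M_u/φ = 218/0.90 = 242.222 kN·m.
With M_n = 0.85 f'_c a b (d − a/2), solve the quadratic for a:
a = d − √(d² − 2M_n/(0.85 f'_c b)) = 360 − √(360² − 2 × 242.222×10⁶/(0.85 × 35.4 × 445)) = 54.35 mm.
A_s = 0.85 f'_c a b / f_y = 0.85 × 35.4 × 54.35 × 445 / 500 = 1455.5 mm².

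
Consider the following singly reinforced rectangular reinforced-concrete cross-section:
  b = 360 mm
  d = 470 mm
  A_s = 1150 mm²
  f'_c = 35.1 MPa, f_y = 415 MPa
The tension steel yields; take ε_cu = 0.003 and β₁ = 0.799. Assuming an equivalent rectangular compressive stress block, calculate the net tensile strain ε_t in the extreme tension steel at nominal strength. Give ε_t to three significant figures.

ε_t ≈ 0.0224

a = A_s f_y/(0.85 f'_c b) = 44.43 mm.
β₁ = 0.799, so c = a/β₁ = 44.43/0.799 = 55.61 mm.
From the linear strain diagram with ε_cu = 0.003: ε_t = 0.003 (d − c)/c = 0.003 × (470 − 55.61)/55.61 = 0.0224.
Since ε_t ≥ 0.005, the section is tension-controlled.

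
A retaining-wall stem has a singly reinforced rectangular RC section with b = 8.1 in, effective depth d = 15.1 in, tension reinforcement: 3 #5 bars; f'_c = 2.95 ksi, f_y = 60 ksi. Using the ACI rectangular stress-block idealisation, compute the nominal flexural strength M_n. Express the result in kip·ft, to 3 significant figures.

M_n ≈ 63.8 kip·ft

A_s = 3 × 0.31 = 0.93 in².
T = A_s f_y = 0.93 × 60 = 55.8 kips.
a = T/(0.85 f'_c b) = 55.8/(0.85 × 2.95 × 8.1) = 2.747 in.
M_n = T(d − a/2) = 55.8 × (15.1 − 1.3735) = 765.9 kip·in = 765.9/12 = 63.83 kip·ft.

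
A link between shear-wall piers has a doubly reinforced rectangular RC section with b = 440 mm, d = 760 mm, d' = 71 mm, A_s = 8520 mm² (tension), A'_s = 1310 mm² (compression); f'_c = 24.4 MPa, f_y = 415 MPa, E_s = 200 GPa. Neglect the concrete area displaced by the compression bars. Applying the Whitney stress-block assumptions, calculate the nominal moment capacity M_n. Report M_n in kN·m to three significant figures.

Assume both tension and compression steel yield.
Net tension couple steel: A_s − A'_s = 7210 mm².
a = (A_s − A'_s) f_y / (0.85 f'_c b) = 2992150/(0.85 × 24.4 × 440) = 327.89 mm.
c = a/β₁ = 327.89/0.85 = 385.75 mm; ε'_s = 0.003(c − d')/c = 0.0024 ≥ f_y/E_s = 0.0021, so compression steel does yield.
M_n = (A_s − A'_s) f_y (d − a/2) + A'_s f_y (d − d') = [2992150 × (760 − 163.945) + 543650 × (760 − 71)] × 10⁻⁶ = 1783.49 + 374.57 = 2158.06 kN·m.

M_n ≈ 2160 kN·m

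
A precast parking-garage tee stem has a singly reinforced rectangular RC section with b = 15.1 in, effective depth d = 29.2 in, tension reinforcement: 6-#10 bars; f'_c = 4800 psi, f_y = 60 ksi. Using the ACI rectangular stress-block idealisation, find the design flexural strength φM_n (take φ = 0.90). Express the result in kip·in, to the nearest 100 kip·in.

φM_n ≈ 10500 kip·in

A_s = 6 × 1.27 = 7.62 in².
T = A_s f_y = 7.62 × 60 = 457.2 kips.
a = T/(0.85 f'_c b) = 457.2/(0.85 × 4.8 × 15.1) = 7.421 in.
M_n = T(d − a/2) = 457.2 × (29.2 − 3.7105) = 11653.8 kip·in.
φM_n = 0.90 × 11653.8 = 10488.4 kip·in.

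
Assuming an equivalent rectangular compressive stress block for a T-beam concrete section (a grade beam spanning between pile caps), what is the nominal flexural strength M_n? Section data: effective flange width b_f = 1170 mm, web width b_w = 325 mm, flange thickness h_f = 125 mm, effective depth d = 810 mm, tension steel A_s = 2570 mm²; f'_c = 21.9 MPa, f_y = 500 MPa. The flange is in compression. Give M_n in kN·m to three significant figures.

Tension: T = A_s f_y = 2570 × 500 = 1285000 N.
Try a within the flange: a = T/(0.85 f'_c b_f) = 1285000/(0.85 × 21.9 × 1170) = 59.00 mm.
Since a = 59.00 ≤ h_f = 125 mm, the stress block lies entirely in the flange; analyse as a rectangular beam of width b_f.
M_n = T(d − a/2) = 1285000 × (810 − 29.5) = 1002.94 × 10⁶ N·mm.
M_n = 1002.94 kN·m.

M_n ≈ 1000 kN·m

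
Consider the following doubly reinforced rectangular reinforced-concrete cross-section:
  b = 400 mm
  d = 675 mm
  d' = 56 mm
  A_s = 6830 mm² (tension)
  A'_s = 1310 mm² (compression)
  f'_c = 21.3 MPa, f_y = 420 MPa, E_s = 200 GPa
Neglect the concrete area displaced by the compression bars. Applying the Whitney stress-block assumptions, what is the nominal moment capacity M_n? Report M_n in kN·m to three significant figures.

M_n ≈ 1530 kN·m

Assume both tension and compression steel yield.
Net tension couple steel: A_s − A'_s = 5520 mm².
a = (A_s − A'_s) f_y / (0.85 f'_c b) = 2318400/(0.85 × 21.3 × 400) = 320.13 mm.
c = a/β₁ = 320.13/0.85 = 376.62 mm; ε'_s = 0.003(c − d')/c = 0.0026 ≥ f_y/E_s = 0.0021, so compression steel does yield.
M_n = (A_s − A'_s) f_y (d − a/2) + A'_s f_y (d − d') = [2318400 × (675 − 160.065) + 550200 × (675 − 56)] × 10⁻⁶ = 1193.83 + 340.57 = 1534.40 kN·m.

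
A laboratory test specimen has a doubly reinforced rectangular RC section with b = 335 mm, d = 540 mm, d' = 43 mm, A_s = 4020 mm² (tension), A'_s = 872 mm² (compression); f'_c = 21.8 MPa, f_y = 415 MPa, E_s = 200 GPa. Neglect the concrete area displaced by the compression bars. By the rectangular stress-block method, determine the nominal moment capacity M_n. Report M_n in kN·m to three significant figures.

M_n ≈ 748 kN·m

Assume both tension and compression steel yield.
Net tension couple steel: A_s − A'_s = 3148 mm².
a = (A_s − A'_s) f_y / (0.85 f'_c b) = 1306420/(0.85 × 21.8 × 335) = 210.46 mm.
c = a/β₁ = 210.46/0.85 = 247.60 mm; ε'_s = 0.003(c − d')/c = 0.0025 ≥ f_y/E_s = 0.0021, so compression steel does yield.
M_n = (A_s − A'_s) f_y (d − a/2) + A'_s f_y (d − d') = [1306420 × (540 − 105.23) + 361880 × (540 − 43)] × 10⁻⁶ = 567.99 + 179.85 = 747.84 kN·m.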